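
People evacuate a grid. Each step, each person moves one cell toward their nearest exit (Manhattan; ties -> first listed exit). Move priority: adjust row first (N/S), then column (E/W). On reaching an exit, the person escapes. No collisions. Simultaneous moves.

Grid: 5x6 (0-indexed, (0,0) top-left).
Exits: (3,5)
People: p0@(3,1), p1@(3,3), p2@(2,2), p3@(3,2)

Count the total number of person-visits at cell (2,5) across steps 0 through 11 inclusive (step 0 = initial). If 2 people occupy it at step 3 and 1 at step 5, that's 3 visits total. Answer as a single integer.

Answer: 0

Derivation:
Step 0: p0@(3,1) p1@(3,3) p2@(2,2) p3@(3,2) -> at (2,5): 0 [-], cum=0
Step 1: p0@(3,2) p1@(3,4) p2@(3,2) p3@(3,3) -> at (2,5): 0 [-], cum=0
Step 2: p0@(3,3) p1@ESC p2@(3,3) p3@(3,4) -> at (2,5): 0 [-], cum=0
Step 3: p0@(3,4) p1@ESC p2@(3,4) p3@ESC -> at (2,5): 0 [-], cum=0
Step 4: p0@ESC p1@ESC p2@ESC p3@ESC -> at (2,5): 0 [-], cum=0
Total visits = 0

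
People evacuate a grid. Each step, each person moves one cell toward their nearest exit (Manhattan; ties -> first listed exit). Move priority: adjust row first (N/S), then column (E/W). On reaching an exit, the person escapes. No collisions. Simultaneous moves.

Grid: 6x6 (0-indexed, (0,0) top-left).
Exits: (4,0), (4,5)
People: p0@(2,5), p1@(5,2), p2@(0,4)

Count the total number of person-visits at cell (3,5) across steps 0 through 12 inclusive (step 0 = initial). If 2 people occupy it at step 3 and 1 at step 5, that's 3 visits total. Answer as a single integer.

Answer: 1

Derivation:
Step 0: p0@(2,5) p1@(5,2) p2@(0,4) -> at (3,5): 0 [-], cum=0
Step 1: p0@(3,5) p1@(4,2) p2@(1,4) -> at (3,5): 1 [p0], cum=1
Step 2: p0@ESC p1@(4,1) p2@(2,4) -> at (3,5): 0 [-], cum=1
Step 3: p0@ESC p1@ESC p2@(3,4) -> at (3,5): 0 [-], cum=1
Step 4: p0@ESC p1@ESC p2@(4,4) -> at (3,5): 0 [-], cum=1
Step 5: p0@ESC p1@ESC p2@ESC -> at (3,5): 0 [-], cum=1
Total visits = 1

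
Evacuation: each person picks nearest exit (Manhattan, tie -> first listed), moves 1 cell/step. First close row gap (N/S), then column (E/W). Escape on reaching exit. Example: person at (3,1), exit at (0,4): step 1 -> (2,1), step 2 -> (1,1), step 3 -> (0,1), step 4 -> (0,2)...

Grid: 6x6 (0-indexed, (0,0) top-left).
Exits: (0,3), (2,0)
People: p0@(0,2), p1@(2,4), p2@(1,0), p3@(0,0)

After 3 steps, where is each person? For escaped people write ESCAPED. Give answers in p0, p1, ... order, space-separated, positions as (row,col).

Step 1: p0:(0,2)->(0,3)->EXIT | p1:(2,4)->(1,4) | p2:(1,0)->(2,0)->EXIT | p3:(0,0)->(1,0)
Step 2: p0:escaped | p1:(1,4)->(0,4) | p2:escaped | p3:(1,0)->(2,0)->EXIT
Step 3: p0:escaped | p1:(0,4)->(0,3)->EXIT | p2:escaped | p3:escaped

ESCAPED ESCAPED ESCAPED ESCAPED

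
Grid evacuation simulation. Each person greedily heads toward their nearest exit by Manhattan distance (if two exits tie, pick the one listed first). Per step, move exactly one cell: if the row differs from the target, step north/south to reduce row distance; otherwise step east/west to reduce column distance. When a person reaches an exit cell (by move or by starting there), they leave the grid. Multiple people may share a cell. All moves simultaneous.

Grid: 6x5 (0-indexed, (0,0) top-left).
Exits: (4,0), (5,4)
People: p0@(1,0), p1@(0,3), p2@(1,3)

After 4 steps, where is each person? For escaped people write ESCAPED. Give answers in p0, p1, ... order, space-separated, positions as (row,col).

Step 1: p0:(1,0)->(2,0) | p1:(0,3)->(1,3) | p2:(1,3)->(2,3)
Step 2: p0:(2,0)->(3,0) | p1:(1,3)->(2,3) | p2:(2,3)->(3,3)
Step 3: p0:(3,0)->(4,0)->EXIT | p1:(2,3)->(3,3) | p2:(3,3)->(4,3)
Step 4: p0:escaped | p1:(3,3)->(4,3) | p2:(4,3)->(5,3)

ESCAPED (4,3) (5,3)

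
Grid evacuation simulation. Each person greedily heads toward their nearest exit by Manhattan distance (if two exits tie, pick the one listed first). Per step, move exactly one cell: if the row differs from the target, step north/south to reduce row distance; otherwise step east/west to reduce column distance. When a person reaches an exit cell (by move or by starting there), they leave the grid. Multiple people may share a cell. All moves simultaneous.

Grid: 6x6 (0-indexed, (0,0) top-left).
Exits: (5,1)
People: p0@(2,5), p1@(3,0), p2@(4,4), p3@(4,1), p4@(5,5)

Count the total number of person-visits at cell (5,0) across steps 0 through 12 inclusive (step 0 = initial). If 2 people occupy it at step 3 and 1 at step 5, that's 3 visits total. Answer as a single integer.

Step 0: p0@(2,5) p1@(3,0) p2@(4,4) p3@(4,1) p4@(5,5) -> at (5,0): 0 [-], cum=0
Step 1: p0@(3,5) p1@(4,0) p2@(5,4) p3@ESC p4@(5,4) -> at (5,0): 0 [-], cum=0
Step 2: p0@(4,5) p1@(5,0) p2@(5,3) p3@ESC p4@(5,3) -> at (5,0): 1 [p1], cum=1
Step 3: p0@(5,5) p1@ESC p2@(5,2) p3@ESC p4@(5,2) -> at (5,0): 0 [-], cum=1
Step 4: p0@(5,4) p1@ESC p2@ESC p3@ESC p4@ESC -> at (5,0): 0 [-], cum=1
Step 5: p0@(5,3) p1@ESC p2@ESC p3@ESC p4@ESC -> at (5,0): 0 [-], cum=1
Step 6: p0@(5,2) p1@ESC p2@ESC p3@ESC p4@ESC -> at (5,0): 0 [-], cum=1
Step 7: p0@ESC p1@ESC p2@ESC p3@ESC p4@ESC -> at (5,0): 0 [-], cum=1
Total visits = 1

Answer: 1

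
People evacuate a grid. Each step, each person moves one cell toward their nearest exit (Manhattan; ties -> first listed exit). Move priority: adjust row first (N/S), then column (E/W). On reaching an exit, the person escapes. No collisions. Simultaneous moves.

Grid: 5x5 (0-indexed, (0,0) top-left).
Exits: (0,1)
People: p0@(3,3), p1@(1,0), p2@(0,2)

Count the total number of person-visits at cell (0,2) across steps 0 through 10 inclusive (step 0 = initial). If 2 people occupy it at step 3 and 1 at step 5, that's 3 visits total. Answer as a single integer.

Step 0: p0@(3,3) p1@(1,0) p2@(0,2) -> at (0,2): 1 [p2], cum=1
Step 1: p0@(2,3) p1@(0,0) p2@ESC -> at (0,2): 0 [-], cum=1
Step 2: p0@(1,3) p1@ESC p2@ESC -> at (0,2): 0 [-], cum=1
Step 3: p0@(0,3) p1@ESC p2@ESC -> at (0,2): 0 [-], cum=1
Step 4: p0@(0,2) p1@ESC p2@ESC -> at (0,2): 1 [p0], cum=2
Step 5: p0@ESC p1@ESC p2@ESC -> at (0,2): 0 [-], cum=2
Total visits = 2

Answer: 2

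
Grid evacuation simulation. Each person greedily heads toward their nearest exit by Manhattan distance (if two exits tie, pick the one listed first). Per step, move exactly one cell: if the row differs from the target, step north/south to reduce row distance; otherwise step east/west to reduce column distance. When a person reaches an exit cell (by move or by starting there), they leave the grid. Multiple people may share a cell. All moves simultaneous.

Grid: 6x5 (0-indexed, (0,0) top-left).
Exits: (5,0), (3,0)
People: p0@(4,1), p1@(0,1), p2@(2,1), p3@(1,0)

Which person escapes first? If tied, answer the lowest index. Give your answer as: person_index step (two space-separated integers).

Answer: 0 2

Derivation:
Step 1: p0:(4,1)->(5,1) | p1:(0,1)->(1,1) | p2:(2,1)->(3,1) | p3:(1,0)->(2,0)
Step 2: p0:(5,1)->(5,0)->EXIT | p1:(1,1)->(2,1) | p2:(3,1)->(3,0)->EXIT | p3:(2,0)->(3,0)->EXIT
Step 3: p0:escaped | p1:(2,1)->(3,1) | p2:escaped | p3:escaped
Step 4: p0:escaped | p1:(3,1)->(3,0)->EXIT | p2:escaped | p3:escaped
Exit steps: [2, 4, 2, 2]
First to escape: p0 at step 2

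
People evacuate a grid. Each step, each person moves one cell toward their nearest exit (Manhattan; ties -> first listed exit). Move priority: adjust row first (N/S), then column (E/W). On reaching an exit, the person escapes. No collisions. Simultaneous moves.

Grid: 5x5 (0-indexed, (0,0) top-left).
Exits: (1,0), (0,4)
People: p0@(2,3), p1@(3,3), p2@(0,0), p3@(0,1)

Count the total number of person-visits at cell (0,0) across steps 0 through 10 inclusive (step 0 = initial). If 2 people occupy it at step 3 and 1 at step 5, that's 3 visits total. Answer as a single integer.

Answer: 1

Derivation:
Step 0: p0@(2,3) p1@(3,3) p2@(0,0) p3@(0,1) -> at (0,0): 1 [p2], cum=1
Step 1: p0@(1,3) p1@(2,3) p2@ESC p3@(1,1) -> at (0,0): 0 [-], cum=1
Step 2: p0@(0,3) p1@(1,3) p2@ESC p3@ESC -> at (0,0): 0 [-], cum=1
Step 3: p0@ESC p1@(0,3) p2@ESC p3@ESC -> at (0,0): 0 [-], cum=1
Step 4: p0@ESC p1@ESC p2@ESC p3@ESC -> at (0,0): 0 [-], cum=1
Total visits = 1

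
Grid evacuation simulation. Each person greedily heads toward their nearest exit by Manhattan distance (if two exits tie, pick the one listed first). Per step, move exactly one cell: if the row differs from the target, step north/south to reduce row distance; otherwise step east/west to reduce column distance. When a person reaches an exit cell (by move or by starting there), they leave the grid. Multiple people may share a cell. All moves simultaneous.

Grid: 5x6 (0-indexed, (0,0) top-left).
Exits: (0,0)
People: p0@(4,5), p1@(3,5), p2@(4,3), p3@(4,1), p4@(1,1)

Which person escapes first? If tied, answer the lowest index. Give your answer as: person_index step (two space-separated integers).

Step 1: p0:(4,5)->(3,5) | p1:(3,5)->(2,5) | p2:(4,3)->(3,3) | p3:(4,1)->(3,1) | p4:(1,1)->(0,1)
Step 2: p0:(3,5)->(2,5) | p1:(2,5)->(1,5) | p2:(3,3)->(2,3) | p3:(3,1)->(2,1) | p4:(0,1)->(0,0)->EXIT
Step 3: p0:(2,5)->(1,5) | p1:(1,5)->(0,5) | p2:(2,3)->(1,3) | p3:(2,1)->(1,1) | p4:escaped
Step 4: p0:(1,5)->(0,5) | p1:(0,5)->(0,4) | p2:(1,3)->(0,3) | p3:(1,1)->(0,1) | p4:escaped
Step 5: p0:(0,5)->(0,4) | p1:(0,4)->(0,3) | p2:(0,3)->(0,2) | p3:(0,1)->(0,0)->EXIT | p4:escaped
Step 6: p0:(0,4)->(0,3) | p1:(0,3)->(0,2) | p2:(0,2)->(0,1) | p3:escaped | p4:escaped
Step 7: p0:(0,3)->(0,2) | p1:(0,2)->(0,1) | p2:(0,1)->(0,0)->EXIT | p3:escaped | p4:escaped
Step 8: p0:(0,2)->(0,1) | p1:(0,1)->(0,0)->EXIT | p2:escaped | p3:escaped | p4:escaped
Step 9: p0:(0,1)->(0,0)->EXIT | p1:escaped | p2:escaped | p3:escaped | p4:escaped
Exit steps: [9, 8, 7, 5, 2]
First to escape: p4 at step 2

Answer: 4 2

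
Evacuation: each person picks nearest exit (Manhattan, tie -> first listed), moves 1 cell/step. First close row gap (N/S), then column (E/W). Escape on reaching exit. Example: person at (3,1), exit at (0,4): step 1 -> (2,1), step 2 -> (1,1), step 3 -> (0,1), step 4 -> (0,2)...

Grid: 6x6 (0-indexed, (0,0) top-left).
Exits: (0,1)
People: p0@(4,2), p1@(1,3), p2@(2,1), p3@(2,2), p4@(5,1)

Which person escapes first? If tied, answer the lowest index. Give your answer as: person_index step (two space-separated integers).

Step 1: p0:(4,2)->(3,2) | p1:(1,3)->(0,3) | p2:(2,1)->(1,1) | p3:(2,2)->(1,2) | p4:(5,1)->(4,1)
Step 2: p0:(3,2)->(2,2) | p1:(0,3)->(0,2) | p2:(1,1)->(0,1)->EXIT | p3:(1,2)->(0,2) | p4:(4,1)->(3,1)
Step 3: p0:(2,2)->(1,2) | p1:(0,2)->(0,1)->EXIT | p2:escaped | p3:(0,2)->(0,1)->EXIT | p4:(3,1)->(2,1)
Step 4: p0:(1,2)->(0,2) | p1:escaped | p2:escaped | p3:escaped | p4:(2,1)->(1,1)
Step 5: p0:(0,2)->(0,1)->EXIT | p1:escaped | p2:escaped | p3:escaped | p4:(1,1)->(0,1)->EXIT
Exit steps: [5, 3, 2, 3, 5]
First to escape: p2 at step 2

Answer: 2 2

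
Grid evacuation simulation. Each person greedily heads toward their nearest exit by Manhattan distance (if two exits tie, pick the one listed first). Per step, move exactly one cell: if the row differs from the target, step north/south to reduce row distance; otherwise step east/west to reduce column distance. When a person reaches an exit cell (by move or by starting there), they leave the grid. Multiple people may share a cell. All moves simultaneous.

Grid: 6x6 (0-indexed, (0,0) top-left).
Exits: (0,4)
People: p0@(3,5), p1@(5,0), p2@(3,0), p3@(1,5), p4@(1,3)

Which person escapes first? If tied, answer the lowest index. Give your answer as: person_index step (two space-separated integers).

Answer: 3 2

Derivation:
Step 1: p0:(3,5)->(2,5) | p1:(5,0)->(4,0) | p2:(3,0)->(2,0) | p3:(1,5)->(0,5) | p4:(1,3)->(0,3)
Step 2: p0:(2,5)->(1,5) | p1:(4,0)->(3,0) | p2:(2,0)->(1,0) | p3:(0,5)->(0,4)->EXIT | p4:(0,3)->(0,4)->EXIT
Step 3: p0:(1,5)->(0,5) | p1:(3,0)->(2,0) | p2:(1,0)->(0,0) | p3:escaped | p4:escaped
Step 4: p0:(0,5)->(0,4)->EXIT | p1:(2,0)->(1,0) | p2:(0,0)->(0,1) | p3:escaped | p4:escaped
Step 5: p0:escaped | p1:(1,0)->(0,0) | p2:(0,1)->(0,2) | p3:escaped | p4:escaped
Step 6: p0:escaped | p1:(0,0)->(0,1) | p2:(0,2)->(0,3) | p3:escaped | p4:escaped
Step 7: p0:escaped | p1:(0,1)->(0,2) | p2:(0,3)->(0,4)->EXIT | p3:escaped | p4:escaped
Step 8: p0:escaped | p1:(0,2)->(0,3) | p2:escaped | p3:escaped | p4:escaped
Step 9: p0:escaped | p1:(0,3)->(0,4)->EXIT | p2:escaped | p3:escaped | p4:escaped
Exit steps: [4, 9, 7, 2, 2]
First to escape: p3 at step 2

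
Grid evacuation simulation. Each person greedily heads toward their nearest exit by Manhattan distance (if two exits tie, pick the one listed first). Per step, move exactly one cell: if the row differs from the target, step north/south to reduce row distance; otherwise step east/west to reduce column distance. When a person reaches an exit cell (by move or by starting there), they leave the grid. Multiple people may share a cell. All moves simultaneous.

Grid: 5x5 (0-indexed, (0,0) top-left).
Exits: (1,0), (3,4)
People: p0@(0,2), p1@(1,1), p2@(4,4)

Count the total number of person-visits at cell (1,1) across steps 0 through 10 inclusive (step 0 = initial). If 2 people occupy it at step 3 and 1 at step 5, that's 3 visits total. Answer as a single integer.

Answer: 2

Derivation:
Step 0: p0@(0,2) p1@(1,1) p2@(4,4) -> at (1,1): 1 [p1], cum=1
Step 1: p0@(1,2) p1@ESC p2@ESC -> at (1,1): 0 [-], cum=1
Step 2: p0@(1,1) p1@ESC p2@ESC -> at (1,1): 1 [p0], cum=2
Step 3: p0@ESC p1@ESC p2@ESC -> at (1,1): 0 [-], cum=2
Total visits = 2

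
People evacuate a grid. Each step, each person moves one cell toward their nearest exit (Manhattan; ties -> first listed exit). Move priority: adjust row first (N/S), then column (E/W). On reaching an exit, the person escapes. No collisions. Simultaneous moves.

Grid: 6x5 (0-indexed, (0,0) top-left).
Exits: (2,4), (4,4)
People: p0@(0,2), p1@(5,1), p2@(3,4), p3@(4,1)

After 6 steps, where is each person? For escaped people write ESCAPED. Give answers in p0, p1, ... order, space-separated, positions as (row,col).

Step 1: p0:(0,2)->(1,2) | p1:(5,1)->(4,1) | p2:(3,4)->(2,4)->EXIT | p3:(4,1)->(4,2)
Step 2: p0:(1,2)->(2,2) | p1:(4,1)->(4,2) | p2:escaped | p3:(4,2)->(4,3)
Step 3: p0:(2,2)->(2,3) | p1:(4,2)->(4,3) | p2:escaped | p3:(4,3)->(4,4)->EXIT
Step 4: p0:(2,3)->(2,4)->EXIT | p1:(4,3)->(4,4)->EXIT | p2:escaped | p3:escaped

ESCAPED ESCAPED ESCAPED ESCAPED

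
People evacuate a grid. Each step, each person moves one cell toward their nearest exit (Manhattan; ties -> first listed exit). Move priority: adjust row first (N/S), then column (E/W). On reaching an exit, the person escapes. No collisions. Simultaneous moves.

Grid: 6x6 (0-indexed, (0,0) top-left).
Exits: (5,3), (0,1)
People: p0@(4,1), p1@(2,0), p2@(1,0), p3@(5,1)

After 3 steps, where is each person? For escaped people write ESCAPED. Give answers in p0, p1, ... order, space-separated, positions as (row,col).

Step 1: p0:(4,1)->(5,1) | p1:(2,0)->(1,0) | p2:(1,0)->(0,0) | p3:(5,1)->(5,2)
Step 2: p0:(5,1)->(5,2) | p1:(1,0)->(0,0) | p2:(0,0)->(0,1)->EXIT | p3:(5,2)->(5,3)->EXIT
Step 3: p0:(5,2)->(5,3)->EXIT | p1:(0,0)->(0,1)->EXIT | p2:escaped | p3:escaped

ESCAPED ESCAPED ESCAPED ESCAPED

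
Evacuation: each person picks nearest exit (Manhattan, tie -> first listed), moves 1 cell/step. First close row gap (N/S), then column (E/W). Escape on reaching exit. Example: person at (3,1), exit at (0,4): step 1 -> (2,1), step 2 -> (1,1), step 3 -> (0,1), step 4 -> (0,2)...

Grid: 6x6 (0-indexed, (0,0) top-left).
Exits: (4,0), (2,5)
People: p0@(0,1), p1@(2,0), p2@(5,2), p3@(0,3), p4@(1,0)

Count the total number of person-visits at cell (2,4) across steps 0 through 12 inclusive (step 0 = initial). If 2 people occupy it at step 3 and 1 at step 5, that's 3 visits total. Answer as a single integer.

Step 0: p0@(0,1) p1@(2,0) p2@(5,2) p3@(0,3) p4@(1,0) -> at (2,4): 0 [-], cum=0
Step 1: p0@(1,1) p1@(3,0) p2@(4,2) p3@(1,3) p4@(2,0) -> at (2,4): 0 [-], cum=0
Step 2: p0@(2,1) p1@ESC p2@(4,1) p3@(2,3) p4@(3,0) -> at (2,4): 0 [-], cum=0
Step 3: p0@(3,1) p1@ESC p2@ESC p3@(2,4) p4@ESC -> at (2,4): 1 [p3], cum=1
Step 4: p0@(4,1) p1@ESC p2@ESC p3@ESC p4@ESC -> at (2,4): 0 [-], cum=1
Step 5: p0@ESC p1@ESC p2@ESC p3@ESC p4@ESC -> at (2,4): 0 [-], cum=1
Total visits = 1

Answer: 1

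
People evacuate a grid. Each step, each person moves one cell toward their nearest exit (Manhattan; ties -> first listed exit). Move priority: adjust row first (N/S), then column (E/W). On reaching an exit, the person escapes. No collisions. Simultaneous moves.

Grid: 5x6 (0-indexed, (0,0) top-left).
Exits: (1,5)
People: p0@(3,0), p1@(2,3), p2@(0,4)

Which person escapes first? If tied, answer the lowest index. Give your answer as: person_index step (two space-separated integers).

Step 1: p0:(3,0)->(2,0) | p1:(2,3)->(1,3) | p2:(0,4)->(1,4)
Step 2: p0:(2,0)->(1,0) | p1:(1,3)->(1,4) | p2:(1,4)->(1,5)->EXIT
Step 3: p0:(1,0)->(1,1) | p1:(1,4)->(1,5)->EXIT | p2:escaped
Step 4: p0:(1,1)->(1,2) | p1:escaped | p2:escaped
Step 5: p0:(1,2)->(1,3) | p1:escaped | p2:escaped
Step 6: p0:(1,3)->(1,4) | p1:escaped | p2:escaped
Step 7: p0:(1,4)->(1,5)->EXIT | p1:escaped | p2:escaped
Exit steps: [7, 3, 2]
First to escape: p2 at step 2

Answer: 2 2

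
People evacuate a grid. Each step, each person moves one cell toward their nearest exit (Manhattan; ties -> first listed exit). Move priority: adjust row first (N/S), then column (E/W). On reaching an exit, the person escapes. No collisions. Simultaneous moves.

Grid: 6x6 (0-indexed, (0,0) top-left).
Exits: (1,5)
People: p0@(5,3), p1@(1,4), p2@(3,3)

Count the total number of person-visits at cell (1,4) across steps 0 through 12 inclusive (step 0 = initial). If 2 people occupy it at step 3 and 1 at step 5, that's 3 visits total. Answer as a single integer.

Step 0: p0@(5,3) p1@(1,4) p2@(3,3) -> at (1,4): 1 [p1], cum=1
Step 1: p0@(4,3) p1@ESC p2@(2,3) -> at (1,4): 0 [-], cum=1
Step 2: p0@(3,3) p1@ESC p2@(1,3) -> at (1,4): 0 [-], cum=1
Step 3: p0@(2,3) p1@ESC p2@(1,4) -> at (1,4): 1 [p2], cum=2
Step 4: p0@(1,3) p1@ESC p2@ESC -> at (1,4): 0 [-], cum=2
Step 5: p0@(1,4) p1@ESC p2@ESC -> at (1,4): 1 [p0], cum=3
Step 6: p0@ESC p1@ESC p2@ESC -> at (1,4): 0 [-], cum=3
Total visits = 3

Answer: 3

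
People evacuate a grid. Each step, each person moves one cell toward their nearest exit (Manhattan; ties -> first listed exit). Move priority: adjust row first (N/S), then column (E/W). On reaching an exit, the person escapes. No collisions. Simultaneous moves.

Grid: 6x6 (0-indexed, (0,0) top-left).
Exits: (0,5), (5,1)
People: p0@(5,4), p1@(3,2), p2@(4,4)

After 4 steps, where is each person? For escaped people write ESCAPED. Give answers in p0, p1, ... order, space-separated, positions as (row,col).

Step 1: p0:(5,4)->(5,3) | p1:(3,2)->(4,2) | p2:(4,4)->(5,4)
Step 2: p0:(5,3)->(5,2) | p1:(4,2)->(5,2) | p2:(5,4)->(5,3)
Step 3: p0:(5,2)->(5,1)->EXIT | p1:(5,2)->(5,1)->EXIT | p2:(5,3)->(5,2)
Step 4: p0:escaped | p1:escaped | p2:(5,2)->(5,1)->EXIT

ESCAPED ESCAPED ESCAPED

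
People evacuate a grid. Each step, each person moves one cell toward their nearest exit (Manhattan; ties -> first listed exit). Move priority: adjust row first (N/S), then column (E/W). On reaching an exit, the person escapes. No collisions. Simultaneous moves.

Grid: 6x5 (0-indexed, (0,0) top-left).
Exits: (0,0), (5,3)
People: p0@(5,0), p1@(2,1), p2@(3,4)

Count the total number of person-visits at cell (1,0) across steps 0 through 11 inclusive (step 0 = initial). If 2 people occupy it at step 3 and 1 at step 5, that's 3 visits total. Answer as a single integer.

Step 0: p0@(5,0) p1@(2,1) p2@(3,4) -> at (1,0): 0 [-], cum=0
Step 1: p0@(5,1) p1@(1,1) p2@(4,4) -> at (1,0): 0 [-], cum=0
Step 2: p0@(5,2) p1@(0,1) p2@(5,4) -> at (1,0): 0 [-], cum=0
Step 3: p0@ESC p1@ESC p2@ESC -> at (1,0): 0 [-], cum=0
Total visits = 0

Answer: 0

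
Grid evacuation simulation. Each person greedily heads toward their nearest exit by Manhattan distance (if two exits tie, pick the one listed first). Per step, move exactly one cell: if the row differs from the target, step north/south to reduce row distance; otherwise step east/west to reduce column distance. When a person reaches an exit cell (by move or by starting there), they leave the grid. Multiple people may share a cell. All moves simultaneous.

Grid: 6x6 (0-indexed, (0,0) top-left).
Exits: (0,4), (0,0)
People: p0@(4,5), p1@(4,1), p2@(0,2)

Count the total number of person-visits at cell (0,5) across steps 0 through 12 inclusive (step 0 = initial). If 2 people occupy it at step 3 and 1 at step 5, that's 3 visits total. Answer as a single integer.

Step 0: p0@(4,5) p1@(4,1) p2@(0,2) -> at (0,5): 0 [-], cum=0
Step 1: p0@(3,5) p1@(3,1) p2@(0,3) -> at (0,5): 0 [-], cum=0
Step 2: p0@(2,5) p1@(2,1) p2@ESC -> at (0,5): 0 [-], cum=0
Step 3: p0@(1,5) p1@(1,1) p2@ESC -> at (0,5): 0 [-], cum=0
Step 4: p0@(0,5) p1@(0,1) p2@ESC -> at (0,5): 1 [p0], cum=1
Step 5: p0@ESC p1@ESC p2@ESC -> at (0,5): 0 [-], cum=1
Total visits = 1

Answer: 1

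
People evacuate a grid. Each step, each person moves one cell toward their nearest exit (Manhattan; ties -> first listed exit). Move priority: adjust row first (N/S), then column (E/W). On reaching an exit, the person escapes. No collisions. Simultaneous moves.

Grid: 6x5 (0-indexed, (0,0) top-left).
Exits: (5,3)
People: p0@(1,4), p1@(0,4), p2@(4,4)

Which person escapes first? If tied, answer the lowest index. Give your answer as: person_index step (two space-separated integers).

Step 1: p0:(1,4)->(2,4) | p1:(0,4)->(1,4) | p2:(4,4)->(5,4)
Step 2: p0:(2,4)->(3,4) | p1:(1,4)->(2,4) | p2:(5,4)->(5,3)->EXIT
Step 3: p0:(3,4)->(4,4) | p1:(2,4)->(3,4) | p2:escaped
Step 4: p0:(4,4)->(5,4) | p1:(3,4)->(4,4) | p2:escaped
Step 5: p0:(5,4)->(5,3)->EXIT | p1:(4,4)->(5,4) | p2:escaped
Step 6: p0:escaped | p1:(5,4)->(5,3)->EXIT | p2:escaped
Exit steps: [5, 6, 2]
First to escape: p2 at step 2

Answer: 2 2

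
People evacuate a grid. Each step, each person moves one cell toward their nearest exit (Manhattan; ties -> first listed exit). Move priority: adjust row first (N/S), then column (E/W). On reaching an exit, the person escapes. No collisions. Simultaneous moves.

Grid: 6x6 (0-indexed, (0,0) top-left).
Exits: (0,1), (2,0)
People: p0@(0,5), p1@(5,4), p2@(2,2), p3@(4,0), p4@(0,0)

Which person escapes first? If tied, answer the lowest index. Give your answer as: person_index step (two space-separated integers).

Answer: 4 1

Derivation:
Step 1: p0:(0,5)->(0,4) | p1:(5,4)->(4,4) | p2:(2,2)->(2,1) | p3:(4,0)->(3,0) | p4:(0,0)->(0,1)->EXIT
Step 2: p0:(0,4)->(0,3) | p1:(4,4)->(3,4) | p2:(2,1)->(2,0)->EXIT | p3:(3,0)->(2,0)->EXIT | p4:escaped
Step 3: p0:(0,3)->(0,2) | p1:(3,4)->(2,4) | p2:escaped | p3:escaped | p4:escaped
Step 4: p0:(0,2)->(0,1)->EXIT | p1:(2,4)->(2,3) | p2:escaped | p3:escaped | p4:escaped
Step 5: p0:escaped | p1:(2,3)->(2,2) | p2:escaped | p3:escaped | p4:escaped
Step 6: p0:escaped | p1:(2,2)->(2,1) | p2:escaped | p3:escaped | p4:escaped
Step 7: p0:escaped | p1:(2,1)->(2,0)->EXIT | p2:escaped | p3:escaped | p4:escaped
Exit steps: [4, 7, 2, 2, 1]
First to escape: p4 at step 1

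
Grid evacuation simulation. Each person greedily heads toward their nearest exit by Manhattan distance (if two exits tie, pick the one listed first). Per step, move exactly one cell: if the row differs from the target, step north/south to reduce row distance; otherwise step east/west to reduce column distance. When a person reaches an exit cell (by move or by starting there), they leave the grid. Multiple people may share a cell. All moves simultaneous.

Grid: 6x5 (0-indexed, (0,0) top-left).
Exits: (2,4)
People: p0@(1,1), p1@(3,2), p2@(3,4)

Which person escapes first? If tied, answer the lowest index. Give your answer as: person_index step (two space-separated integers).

Answer: 2 1

Derivation:
Step 1: p0:(1,1)->(2,1) | p1:(3,2)->(2,2) | p2:(3,4)->(2,4)->EXIT
Step 2: p0:(2,1)->(2,2) | p1:(2,2)->(2,3) | p2:escaped
Step 3: p0:(2,2)->(2,3) | p1:(2,3)->(2,4)->EXIT | p2:escaped
Step 4: p0:(2,3)->(2,4)->EXIT | p1:escaped | p2:escaped
Exit steps: [4, 3, 1]
First to escape: p2 at step 1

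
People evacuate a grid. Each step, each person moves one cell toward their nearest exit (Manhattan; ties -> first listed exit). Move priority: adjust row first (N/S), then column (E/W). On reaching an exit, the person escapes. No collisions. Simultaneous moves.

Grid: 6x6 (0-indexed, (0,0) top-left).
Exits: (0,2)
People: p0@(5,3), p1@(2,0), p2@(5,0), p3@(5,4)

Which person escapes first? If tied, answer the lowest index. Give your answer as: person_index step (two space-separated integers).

Answer: 1 4

Derivation:
Step 1: p0:(5,3)->(4,3) | p1:(2,0)->(1,0) | p2:(5,0)->(4,0) | p3:(5,4)->(4,4)
Step 2: p0:(4,3)->(3,3) | p1:(1,0)->(0,0) | p2:(4,0)->(3,0) | p3:(4,4)->(3,4)
Step 3: p0:(3,3)->(2,3) | p1:(0,0)->(0,1) | p2:(3,0)->(2,0) | p3:(3,4)->(2,4)
Step 4: p0:(2,3)->(1,3) | p1:(0,1)->(0,2)->EXIT | p2:(2,0)->(1,0) | p3:(2,4)->(1,4)
Step 5: p0:(1,3)->(0,3) | p1:escaped | p2:(1,0)->(0,0) | p3:(1,4)->(0,4)
Step 6: p0:(0,3)->(0,2)->EXIT | p1:escaped | p2:(0,0)->(0,1) | p3:(0,4)->(0,3)
Step 7: p0:escaped | p1:escaped | p2:(0,1)->(0,2)->EXIT | p3:(0,3)->(0,2)->EXIT
Exit steps: [6, 4, 7, 7]
First to escape: p1 at step 4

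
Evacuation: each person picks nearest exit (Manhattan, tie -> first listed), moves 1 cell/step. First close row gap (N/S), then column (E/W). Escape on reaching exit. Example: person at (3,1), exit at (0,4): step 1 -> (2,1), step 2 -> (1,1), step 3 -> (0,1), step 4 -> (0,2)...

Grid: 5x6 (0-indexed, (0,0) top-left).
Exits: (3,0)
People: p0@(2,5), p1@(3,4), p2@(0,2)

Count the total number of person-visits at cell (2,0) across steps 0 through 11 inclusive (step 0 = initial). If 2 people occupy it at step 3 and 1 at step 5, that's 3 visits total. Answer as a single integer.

Step 0: p0@(2,5) p1@(3,4) p2@(0,2) -> at (2,0): 0 [-], cum=0
Step 1: p0@(3,5) p1@(3,3) p2@(1,2) -> at (2,0): 0 [-], cum=0
Step 2: p0@(3,4) p1@(3,2) p2@(2,2) -> at (2,0): 0 [-], cum=0
Step 3: p0@(3,3) p1@(3,1) p2@(3,2) -> at (2,0): 0 [-], cum=0
Step 4: p0@(3,2) p1@ESC p2@(3,1) -> at (2,0): 0 [-], cum=0
Step 5: p0@(3,1) p1@ESC p2@ESC -> at (2,0): 0 [-], cum=0
Step 6: p0@ESC p1@ESC p2@ESC -> at (2,0): 0 [-], cum=0
Total visits = 0

Answer: 0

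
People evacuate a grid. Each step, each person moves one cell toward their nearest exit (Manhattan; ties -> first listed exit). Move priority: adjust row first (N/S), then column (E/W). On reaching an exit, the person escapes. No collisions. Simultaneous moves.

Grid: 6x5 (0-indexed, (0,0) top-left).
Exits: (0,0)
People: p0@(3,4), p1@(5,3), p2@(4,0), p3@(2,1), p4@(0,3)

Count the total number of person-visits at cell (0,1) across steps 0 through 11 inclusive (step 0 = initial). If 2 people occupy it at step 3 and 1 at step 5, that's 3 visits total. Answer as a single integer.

Answer: 4

Derivation:
Step 0: p0@(3,4) p1@(5,3) p2@(4,0) p3@(2,1) p4@(0,3) -> at (0,1): 0 [-], cum=0
Step 1: p0@(2,4) p1@(4,3) p2@(3,0) p3@(1,1) p4@(0,2) -> at (0,1): 0 [-], cum=0
Step 2: p0@(1,4) p1@(3,3) p2@(2,0) p3@(0,1) p4@(0,1) -> at (0,1): 2 [p3,p4], cum=2
Step 3: p0@(0,4) p1@(2,3) p2@(1,0) p3@ESC p4@ESC -> at (0,1): 0 [-], cum=2
Step 4: p0@(0,3) p1@(1,3) p2@ESC p3@ESC p4@ESC -> at (0,1): 0 [-], cum=2
Step 5: p0@(0,2) p1@(0,3) p2@ESC p3@ESC p4@ESC -> at (0,1): 0 [-], cum=2
Step 6: p0@(0,1) p1@(0,2) p2@ESC p3@ESC p4@ESC -> at (0,1): 1 [p0], cum=3
Step 7: p0@ESC p1@(0,1) p2@ESC p3@ESC p4@ESC -> at (0,1): 1 [p1], cum=4
Step 8: p0@ESC p1@ESC p2@ESC p3@ESC p4@ESC -> at (0,1): 0 [-], cum=4
Total visits = 4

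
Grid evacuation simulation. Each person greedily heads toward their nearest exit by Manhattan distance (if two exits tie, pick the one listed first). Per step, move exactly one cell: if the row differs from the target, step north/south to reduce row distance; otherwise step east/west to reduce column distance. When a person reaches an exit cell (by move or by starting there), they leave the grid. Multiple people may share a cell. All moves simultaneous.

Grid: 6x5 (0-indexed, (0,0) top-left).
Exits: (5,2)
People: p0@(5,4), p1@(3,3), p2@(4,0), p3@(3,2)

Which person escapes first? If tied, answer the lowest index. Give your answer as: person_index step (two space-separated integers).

Step 1: p0:(5,4)->(5,3) | p1:(3,3)->(4,3) | p2:(4,0)->(5,0) | p3:(3,2)->(4,2)
Step 2: p0:(5,3)->(5,2)->EXIT | p1:(4,3)->(5,3) | p2:(5,0)->(5,1) | p3:(4,2)->(5,2)->EXIT
Step 3: p0:escaped | p1:(5,3)->(5,2)->EXIT | p2:(5,1)->(5,2)->EXIT | p3:escaped
Exit steps: [2, 3, 3, 2]
First to escape: p0 at step 2

Answer: 0 2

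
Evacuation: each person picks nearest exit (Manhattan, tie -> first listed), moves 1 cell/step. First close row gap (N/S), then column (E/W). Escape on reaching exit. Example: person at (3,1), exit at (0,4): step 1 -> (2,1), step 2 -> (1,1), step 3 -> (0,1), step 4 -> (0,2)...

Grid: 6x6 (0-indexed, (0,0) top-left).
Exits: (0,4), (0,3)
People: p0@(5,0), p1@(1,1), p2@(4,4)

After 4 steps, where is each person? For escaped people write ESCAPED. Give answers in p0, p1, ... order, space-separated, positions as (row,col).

Step 1: p0:(5,0)->(4,0) | p1:(1,1)->(0,1) | p2:(4,4)->(3,4)
Step 2: p0:(4,0)->(3,0) | p1:(0,1)->(0,2) | p2:(3,4)->(2,4)
Step 3: p0:(3,0)->(2,0) | p1:(0,2)->(0,3)->EXIT | p2:(2,4)->(1,4)
Step 4: p0:(2,0)->(1,0) | p1:escaped | p2:(1,4)->(0,4)->EXIT

(1,0) ESCAPED ESCAPED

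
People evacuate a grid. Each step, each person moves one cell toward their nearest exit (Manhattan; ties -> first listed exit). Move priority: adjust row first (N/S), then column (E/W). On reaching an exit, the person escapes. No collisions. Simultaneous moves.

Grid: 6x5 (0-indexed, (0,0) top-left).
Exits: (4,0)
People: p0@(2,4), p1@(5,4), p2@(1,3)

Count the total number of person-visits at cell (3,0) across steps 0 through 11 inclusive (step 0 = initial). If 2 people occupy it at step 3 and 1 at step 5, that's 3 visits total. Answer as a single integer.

Step 0: p0@(2,4) p1@(5,4) p2@(1,3) -> at (3,0): 0 [-], cum=0
Step 1: p0@(3,4) p1@(4,4) p2@(2,3) -> at (3,0): 0 [-], cum=0
Step 2: p0@(4,4) p1@(4,3) p2@(3,3) -> at (3,0): 0 [-], cum=0
Step 3: p0@(4,3) p1@(4,2) p2@(4,3) -> at (3,0): 0 [-], cum=0
Step 4: p0@(4,2) p1@(4,1) p2@(4,2) -> at (3,0): 0 [-], cum=0
Step 5: p0@(4,1) p1@ESC p2@(4,1) -> at (3,0): 0 [-], cum=0
Step 6: p0@ESC p1@ESC p2@ESC -> at (3,0): 0 [-], cum=0
Total visits = 0

Answer: 0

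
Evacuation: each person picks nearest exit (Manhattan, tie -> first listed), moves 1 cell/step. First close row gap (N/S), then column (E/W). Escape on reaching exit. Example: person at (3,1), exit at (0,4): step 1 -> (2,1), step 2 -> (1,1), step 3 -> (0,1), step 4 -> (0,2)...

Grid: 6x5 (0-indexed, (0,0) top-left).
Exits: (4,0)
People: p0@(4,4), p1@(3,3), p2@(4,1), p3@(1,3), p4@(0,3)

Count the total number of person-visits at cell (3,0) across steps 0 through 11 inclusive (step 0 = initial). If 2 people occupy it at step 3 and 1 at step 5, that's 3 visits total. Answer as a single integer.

Step 0: p0@(4,4) p1@(3,3) p2@(4,1) p3@(1,3) p4@(0,3) -> at (3,0): 0 [-], cum=0
Step 1: p0@(4,3) p1@(4,3) p2@ESC p3@(2,3) p4@(1,3) -> at (3,0): 0 [-], cum=0
Step 2: p0@(4,2) p1@(4,2) p2@ESC p3@(3,3) p4@(2,3) -> at (3,0): 0 [-], cum=0
Step 3: p0@(4,1) p1@(4,1) p2@ESC p3@(4,3) p4@(3,3) -> at (3,0): 0 [-], cum=0
Step 4: p0@ESC p1@ESC p2@ESC p3@(4,2) p4@(4,3) -> at (3,0): 0 [-], cum=0
Step 5: p0@ESC p1@ESC p2@ESC p3@(4,1) p4@(4,2) -> at (3,0): 0 [-], cum=0
Step 6: p0@ESC p1@ESC p2@ESC p3@ESC p4@(4,1) -> at (3,0): 0 [-], cum=0
Step 7: p0@ESC p1@ESC p2@ESC p3@ESC p4@ESC -> at (3,0): 0 [-], cum=0
Total visits = 0

Answer: 0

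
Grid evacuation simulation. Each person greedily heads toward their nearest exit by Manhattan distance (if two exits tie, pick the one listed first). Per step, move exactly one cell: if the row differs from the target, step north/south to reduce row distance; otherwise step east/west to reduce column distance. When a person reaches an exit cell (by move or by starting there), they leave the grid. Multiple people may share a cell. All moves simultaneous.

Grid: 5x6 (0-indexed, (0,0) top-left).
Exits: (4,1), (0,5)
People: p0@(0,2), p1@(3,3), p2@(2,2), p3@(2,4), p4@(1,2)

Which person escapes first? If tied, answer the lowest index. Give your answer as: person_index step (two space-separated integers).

Step 1: p0:(0,2)->(0,3) | p1:(3,3)->(4,3) | p2:(2,2)->(3,2) | p3:(2,4)->(1,4) | p4:(1,2)->(2,2)
Step 2: p0:(0,3)->(0,4) | p1:(4,3)->(4,2) | p2:(3,2)->(4,2) | p3:(1,4)->(0,4) | p4:(2,2)->(3,2)
Step 3: p0:(0,4)->(0,5)->EXIT | p1:(4,2)->(4,1)->EXIT | p2:(4,2)->(4,1)->EXIT | p3:(0,4)->(0,5)->EXIT | p4:(3,2)->(4,2)
Step 4: p0:escaped | p1:escaped | p2:escaped | p3:escaped | p4:(4,2)->(4,1)->EXIT
Exit steps: [3, 3, 3, 3, 4]
First to escape: p0 at step 3

Answer: 0 3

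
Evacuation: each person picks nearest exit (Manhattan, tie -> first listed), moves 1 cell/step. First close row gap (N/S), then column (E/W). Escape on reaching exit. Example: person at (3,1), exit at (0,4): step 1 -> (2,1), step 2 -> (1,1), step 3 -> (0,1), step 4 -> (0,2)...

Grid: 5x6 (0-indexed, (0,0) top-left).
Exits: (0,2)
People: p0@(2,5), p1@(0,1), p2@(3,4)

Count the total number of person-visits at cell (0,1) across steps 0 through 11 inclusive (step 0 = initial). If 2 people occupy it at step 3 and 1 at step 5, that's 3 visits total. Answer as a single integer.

Step 0: p0@(2,5) p1@(0,1) p2@(3,4) -> at (0,1): 1 [p1], cum=1
Step 1: p0@(1,5) p1@ESC p2@(2,4) -> at (0,1): 0 [-], cum=1
Step 2: p0@(0,5) p1@ESC p2@(1,4) -> at (0,1): 0 [-], cum=1
Step 3: p0@(0,4) p1@ESC p2@(0,4) -> at (0,1): 0 [-], cum=1
Step 4: p0@(0,3) p1@ESC p2@(0,3) -> at (0,1): 0 [-], cum=1
Step 5: p0@ESC p1@ESC p2@ESC -> at (0,1): 0 [-], cum=1
Total visits = 1

Answer: 1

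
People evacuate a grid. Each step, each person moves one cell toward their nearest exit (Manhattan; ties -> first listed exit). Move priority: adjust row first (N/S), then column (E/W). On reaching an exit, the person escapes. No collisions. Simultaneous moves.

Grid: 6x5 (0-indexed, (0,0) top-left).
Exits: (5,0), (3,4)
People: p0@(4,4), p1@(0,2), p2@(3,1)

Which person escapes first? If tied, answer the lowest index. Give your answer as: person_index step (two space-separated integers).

Step 1: p0:(4,4)->(3,4)->EXIT | p1:(0,2)->(1,2) | p2:(3,1)->(4,1)
Step 2: p0:escaped | p1:(1,2)->(2,2) | p2:(4,1)->(5,1)
Step 3: p0:escaped | p1:(2,2)->(3,2) | p2:(5,1)->(5,0)->EXIT
Step 4: p0:escaped | p1:(3,2)->(3,3) | p2:escaped
Step 5: p0:escaped | p1:(3,3)->(3,4)->EXIT | p2:escaped
Exit steps: [1, 5, 3]
First to escape: p0 at step 1

Answer: 0 1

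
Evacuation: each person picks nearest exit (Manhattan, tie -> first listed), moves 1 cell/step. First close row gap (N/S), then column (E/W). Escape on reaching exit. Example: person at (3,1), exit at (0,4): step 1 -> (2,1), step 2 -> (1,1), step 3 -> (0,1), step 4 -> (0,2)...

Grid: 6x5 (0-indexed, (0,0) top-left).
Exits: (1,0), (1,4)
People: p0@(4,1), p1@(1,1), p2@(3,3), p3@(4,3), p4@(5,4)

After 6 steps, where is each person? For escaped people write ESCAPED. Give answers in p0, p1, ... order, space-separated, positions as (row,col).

Step 1: p0:(4,1)->(3,1) | p1:(1,1)->(1,0)->EXIT | p2:(3,3)->(2,3) | p3:(4,3)->(3,3) | p4:(5,4)->(4,4)
Step 2: p0:(3,1)->(2,1) | p1:escaped | p2:(2,3)->(1,3) | p3:(3,3)->(2,3) | p4:(4,4)->(3,4)
Step 3: p0:(2,1)->(1,1) | p1:escaped | p2:(1,3)->(1,4)->EXIT | p3:(2,3)->(1,3) | p4:(3,4)->(2,4)
Step 4: p0:(1,1)->(1,0)->EXIT | p1:escaped | p2:escaped | p3:(1,3)->(1,4)->EXIT | p4:(2,4)->(1,4)->EXIT

ESCAPED ESCAPED ESCAPED ESCAPED ESCAPED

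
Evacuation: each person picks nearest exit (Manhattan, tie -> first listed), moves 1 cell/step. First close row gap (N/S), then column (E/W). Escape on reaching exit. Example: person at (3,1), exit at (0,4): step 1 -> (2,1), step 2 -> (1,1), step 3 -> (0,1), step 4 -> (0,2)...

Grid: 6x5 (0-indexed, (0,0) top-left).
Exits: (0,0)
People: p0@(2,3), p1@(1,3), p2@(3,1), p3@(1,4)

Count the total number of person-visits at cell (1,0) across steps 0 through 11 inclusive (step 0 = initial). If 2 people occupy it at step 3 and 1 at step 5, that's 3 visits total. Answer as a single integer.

Answer: 0

Derivation:
Step 0: p0@(2,3) p1@(1,3) p2@(3,1) p3@(1,4) -> at (1,0): 0 [-], cum=0
Step 1: p0@(1,3) p1@(0,3) p2@(2,1) p3@(0,4) -> at (1,0): 0 [-], cum=0
Step 2: p0@(0,3) p1@(0,2) p2@(1,1) p3@(0,3) -> at (1,0): 0 [-], cum=0
Step 3: p0@(0,2) p1@(0,1) p2@(0,1) p3@(0,2) -> at (1,0): 0 [-], cum=0
Step 4: p0@(0,1) p1@ESC p2@ESC p3@(0,1) -> at (1,0): 0 [-], cum=0
Step 5: p0@ESC p1@ESC p2@ESC p3@ESC -> at (1,0): 0 [-], cum=0
Total visits = 0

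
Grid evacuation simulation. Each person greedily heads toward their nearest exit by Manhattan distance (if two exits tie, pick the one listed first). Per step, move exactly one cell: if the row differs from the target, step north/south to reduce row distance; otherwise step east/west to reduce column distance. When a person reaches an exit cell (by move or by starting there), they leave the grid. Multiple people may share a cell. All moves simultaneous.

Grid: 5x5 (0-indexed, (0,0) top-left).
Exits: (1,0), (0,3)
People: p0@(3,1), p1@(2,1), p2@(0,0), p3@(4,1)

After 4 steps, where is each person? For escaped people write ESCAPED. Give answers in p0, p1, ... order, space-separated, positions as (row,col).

Step 1: p0:(3,1)->(2,1) | p1:(2,1)->(1,1) | p2:(0,0)->(1,0)->EXIT | p3:(4,1)->(3,1)
Step 2: p0:(2,1)->(1,1) | p1:(1,1)->(1,0)->EXIT | p2:escaped | p3:(3,1)->(2,1)
Step 3: p0:(1,1)->(1,0)->EXIT | p1:escaped | p2:escaped | p3:(2,1)->(1,1)
Step 4: p0:escaped | p1:escaped | p2:escaped | p3:(1,1)->(1,0)->EXIT

ESCAPED ESCAPED ESCAPED ESCAPED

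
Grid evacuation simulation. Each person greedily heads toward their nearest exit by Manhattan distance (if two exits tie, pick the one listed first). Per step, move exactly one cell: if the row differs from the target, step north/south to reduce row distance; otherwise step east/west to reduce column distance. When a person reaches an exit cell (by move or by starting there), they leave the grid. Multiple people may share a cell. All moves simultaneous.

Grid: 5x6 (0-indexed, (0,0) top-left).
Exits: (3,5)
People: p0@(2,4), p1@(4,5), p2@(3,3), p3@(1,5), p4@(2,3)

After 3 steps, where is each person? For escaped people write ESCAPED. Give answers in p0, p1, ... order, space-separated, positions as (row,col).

Step 1: p0:(2,4)->(3,4) | p1:(4,5)->(3,5)->EXIT | p2:(3,3)->(3,4) | p3:(1,5)->(2,5) | p4:(2,3)->(3,3)
Step 2: p0:(3,4)->(3,5)->EXIT | p1:escaped | p2:(3,4)->(3,5)->EXIT | p3:(2,5)->(3,5)->EXIT | p4:(3,3)->(3,4)
Step 3: p0:escaped | p1:escaped | p2:escaped | p3:escaped | p4:(3,4)->(3,5)->EXIT

ESCAPED ESCAPED ESCAPED ESCAPED ESCAPED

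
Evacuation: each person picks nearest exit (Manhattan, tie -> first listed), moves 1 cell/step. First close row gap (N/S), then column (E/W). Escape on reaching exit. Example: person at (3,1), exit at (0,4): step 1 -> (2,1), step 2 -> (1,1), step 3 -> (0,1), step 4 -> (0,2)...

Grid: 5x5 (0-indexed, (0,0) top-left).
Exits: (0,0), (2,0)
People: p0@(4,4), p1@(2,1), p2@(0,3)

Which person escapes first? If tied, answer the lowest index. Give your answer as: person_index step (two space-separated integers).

Step 1: p0:(4,4)->(3,4) | p1:(2,1)->(2,0)->EXIT | p2:(0,3)->(0,2)
Step 2: p0:(3,4)->(2,4) | p1:escaped | p2:(0,2)->(0,1)
Step 3: p0:(2,4)->(2,3) | p1:escaped | p2:(0,1)->(0,0)->EXIT
Step 4: p0:(2,3)->(2,2) | p1:escaped | p2:escaped
Step 5: p0:(2,2)->(2,1) | p1:escaped | p2:escaped
Step 6: p0:(2,1)->(2,0)->EXIT | p1:escaped | p2:escaped
Exit steps: [6, 1, 3]
First to escape: p1 at step 1

Answer: 1 1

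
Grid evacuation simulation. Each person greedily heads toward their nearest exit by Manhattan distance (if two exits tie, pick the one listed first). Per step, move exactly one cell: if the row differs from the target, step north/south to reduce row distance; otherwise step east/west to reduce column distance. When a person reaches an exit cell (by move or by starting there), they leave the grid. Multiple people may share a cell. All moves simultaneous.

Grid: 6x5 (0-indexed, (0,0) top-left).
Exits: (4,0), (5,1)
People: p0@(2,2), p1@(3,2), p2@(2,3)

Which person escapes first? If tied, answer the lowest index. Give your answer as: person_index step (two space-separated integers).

Step 1: p0:(2,2)->(3,2) | p1:(3,2)->(4,2) | p2:(2,3)->(3,3)
Step 2: p0:(3,2)->(4,2) | p1:(4,2)->(4,1) | p2:(3,3)->(4,3)
Step 3: p0:(4,2)->(4,1) | p1:(4,1)->(4,0)->EXIT | p2:(4,3)->(4,2)
Step 4: p0:(4,1)->(4,0)->EXIT | p1:escaped | p2:(4,2)->(4,1)
Step 5: p0:escaped | p1:escaped | p2:(4,1)->(4,0)->EXIT
Exit steps: [4, 3, 5]
First to escape: p1 at step 3

Answer: 1 3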